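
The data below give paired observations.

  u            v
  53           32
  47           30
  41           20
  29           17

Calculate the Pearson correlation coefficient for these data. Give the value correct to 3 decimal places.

n = 4, Σu = 170, Σv = 99, Σu² = 7540, Σv² = 2613, Σuv = 4419
nΣuv − ΣuΣv = 17676 − 16830 = 846
nΣu² − (Σu)² = 30160 − 28900 = 1260; nΣv² − (Σv)² = 10452 − 9801 = 651
r = 846 / √(1260 × 651) = 846 / 905.6821 ≈ 0.934

0.934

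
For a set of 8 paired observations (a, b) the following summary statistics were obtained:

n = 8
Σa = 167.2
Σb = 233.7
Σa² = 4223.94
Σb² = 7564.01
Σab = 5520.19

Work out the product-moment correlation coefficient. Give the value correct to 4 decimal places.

r = (nΣab − ΣaΣb) / √[(nΣa² − (Σa)²)(nΣb² − (Σb)²)]
Numerator: 8×5520.19 − 167.2×233.7 = 5086.88
Denominator: √[(33791.52 − 27955.84)(60512.08 − 54615.69)] = √[5835.68 × 5896.39] = 5865.9565
r = 5086.88 / 5865.9565 ≈ 0.8672

0.8672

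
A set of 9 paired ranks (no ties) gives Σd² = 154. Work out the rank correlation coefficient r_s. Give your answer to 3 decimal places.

-0.283

ρ = 1 − 6Σd² / [n(n²−1)] = 1 − 6×154 / (9×80)
  = 1 − 924/720 = 1 − 1.2833 ≈ -0.283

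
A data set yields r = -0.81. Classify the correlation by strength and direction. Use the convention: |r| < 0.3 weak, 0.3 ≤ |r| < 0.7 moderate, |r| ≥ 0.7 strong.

strong negative

r = -0.81 < 0 so the relationship is negative.
|r| = 0.81, which falls in the strong range.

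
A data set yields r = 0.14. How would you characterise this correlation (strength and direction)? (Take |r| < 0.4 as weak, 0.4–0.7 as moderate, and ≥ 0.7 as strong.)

weak positive

r = 0.14 > 0 so the relationship is positive.
|r| = 0.14, which falls in the weak range.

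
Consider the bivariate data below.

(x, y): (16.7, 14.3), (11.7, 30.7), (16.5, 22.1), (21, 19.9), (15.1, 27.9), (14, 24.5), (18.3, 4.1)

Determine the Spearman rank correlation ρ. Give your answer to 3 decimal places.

Rank x: 5, 1, 4, 7, 3, 2, 6
Rank y: 2, 7, 4, 3, 6, 5, 1
d = rank(x) − rank(y): 3, -6, 0, 4, -3, -3, 5; Σd² = 104
ρ = 1 − 6Σd² / [n(n²−1)] = 1 − 6×104 / (7×48) = 1 − 624/336 ≈ -0.857

-0.857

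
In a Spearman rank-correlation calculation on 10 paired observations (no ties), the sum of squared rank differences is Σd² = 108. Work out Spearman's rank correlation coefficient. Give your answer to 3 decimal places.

ρ = 1 − 6Σd² / [n(n²−1)] = 1 − 6×108 / (10×99)
  = 1 − 648/990 = 1 − 0.6545 ≈ 0.345

0.345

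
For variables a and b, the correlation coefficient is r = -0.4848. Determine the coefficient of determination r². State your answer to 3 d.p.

0.235

r² = (-0.4848)² = 0.235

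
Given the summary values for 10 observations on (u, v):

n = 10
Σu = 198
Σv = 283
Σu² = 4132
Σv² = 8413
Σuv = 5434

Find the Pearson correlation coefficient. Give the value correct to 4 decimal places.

-0.5793

r = (nΣuv − ΣuΣv) / √[(nΣu² − (Σu)²)(nΣv² − (Σv)²)]
Numerator: 10×5434 − 198×283 = -1694
Denominator: √[(41320 − 39204)(84130 − 80089)] = √[2116 × 4041] = 2924.1676
r = -1694 / 2924.1676 ≈ -0.5793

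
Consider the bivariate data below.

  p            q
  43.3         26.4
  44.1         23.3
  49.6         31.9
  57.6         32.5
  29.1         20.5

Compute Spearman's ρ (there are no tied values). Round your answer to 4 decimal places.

Rank p: 2, 3, 4, 5, 1
Rank q: 3, 2, 4, 5, 1
d = rank(p) − rank(q): -1, 1, 0, 0, 0; Σd² = 2
ρ = 1 − 6Σd² / [n(n²−1)] = 1 − 6×2 / (5×24) = 1 − 12/120 ≈ 0.9000

0.9000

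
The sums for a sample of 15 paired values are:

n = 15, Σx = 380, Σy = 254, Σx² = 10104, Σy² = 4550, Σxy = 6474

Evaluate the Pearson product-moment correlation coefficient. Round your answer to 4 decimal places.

0.1141

r = (nΣxy − ΣxΣy) / √[(nΣx² − (Σx)²)(nΣy² − (Σy)²)]
Numerator: 15×6474 − 380×254 = 590
Denominator: √[(151560 − 144400)(68250 − 64516)] = √[7160 × 3734] = 5170.6325
r = 590 / 5170.6325 ≈ 0.1141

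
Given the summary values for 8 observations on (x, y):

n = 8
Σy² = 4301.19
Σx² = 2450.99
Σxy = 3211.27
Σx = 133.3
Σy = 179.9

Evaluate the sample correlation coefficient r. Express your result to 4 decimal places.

r = (nΣxy − ΣxΣy) / √[(nΣx² − (Σx)²)(nΣy² − (Σy)²)]
Numerator: 8×3211.27 − 133.3×179.9 = 1709.49
Denominator: √[(19607.92 − 17768.89)(34409.52 − 32364.01)] = √[1839.03 × 2045.51] = 1939.5242
r = 1709.49 / 1939.5242 ≈ 0.8814

0.8814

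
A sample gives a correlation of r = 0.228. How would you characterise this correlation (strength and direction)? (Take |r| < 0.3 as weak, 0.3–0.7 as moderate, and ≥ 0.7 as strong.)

r = 0.228 > 0 so the relationship is positive.
|r| = 0.228, which falls in the weak range.

weak positive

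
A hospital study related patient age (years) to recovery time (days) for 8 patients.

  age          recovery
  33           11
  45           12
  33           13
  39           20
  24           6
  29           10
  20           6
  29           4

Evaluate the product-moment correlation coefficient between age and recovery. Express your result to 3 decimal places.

0.701

n = 8, Σx = 252, Σy = 82, Σx² = 8382, Σy² = 1022, Σxy = 2782
nΣxy − ΣxΣy = 22256 − 20664 = 1592
nΣx² − (Σx)² = 67056 − 63504 = 3552; nΣy² − (Σy)² = 8176 − 6724 = 1452
r = 1592 / √(3552 × 1452) = 1592 / 2271.0139 ≈ 0.701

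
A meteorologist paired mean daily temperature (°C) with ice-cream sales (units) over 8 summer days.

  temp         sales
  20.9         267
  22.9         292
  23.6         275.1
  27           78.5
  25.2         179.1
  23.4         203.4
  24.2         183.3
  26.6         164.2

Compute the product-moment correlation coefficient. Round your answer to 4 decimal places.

-0.8408

n = 8, Σx = 193.8, Σy = 1642.6, Σx² = 4722.98, Σy² = 372404.16, Σxy = 38955.42
nΣxy − ΣxΣy = 311643.36 − 318335.88 = -6692.52
nΣx² − (Σx)² = 37783.84 − 37558.44 = 225.4; nΣy² − (Σy)² = 2979233.28 − 2698134.76 = 281098.52
r = -6692.52 / √(225.4 × 281098.52) = -6692.52 / 7959.8748 ≈ -0.8408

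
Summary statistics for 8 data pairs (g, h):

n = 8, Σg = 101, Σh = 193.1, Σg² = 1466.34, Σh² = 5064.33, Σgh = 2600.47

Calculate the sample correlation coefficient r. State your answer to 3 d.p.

r = (nΣgh − ΣgΣh) / √[(nΣg² − (Σg)²)(nΣh² − (Σh)²)]
Numerator: 8×2600.47 − 101×193.1 = 1300.66
Denominator: √[(11730.72 − 10201)(40514.64 − 37287.61)] = √[1529.72 × 3227.03] = 2221.8128
r = 1300.66 / 2221.8128 ≈ 0.585

0.585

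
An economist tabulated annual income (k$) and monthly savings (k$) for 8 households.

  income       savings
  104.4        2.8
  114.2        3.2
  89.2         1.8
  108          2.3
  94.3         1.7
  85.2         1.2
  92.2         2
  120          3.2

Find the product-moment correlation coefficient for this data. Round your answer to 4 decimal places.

n = 8, Σx = 807.5, Σy = 18.2, Σx² = 82614.01, Σy² = 45.18, Σxy = 1897.67
nΣxy − ΣxΣy = 15181.36 − 14696.5 = 484.86
nΣx² − (Σx)² = 660912.08 − 652056.25 = 8855.83; nΣy² − (Σy)² = 361.44 − 331.24 = 30.2
r = 484.86 / √(8855.83 × 30.2) = 484.86 / 517.1519 ≈ 0.9376

0.9376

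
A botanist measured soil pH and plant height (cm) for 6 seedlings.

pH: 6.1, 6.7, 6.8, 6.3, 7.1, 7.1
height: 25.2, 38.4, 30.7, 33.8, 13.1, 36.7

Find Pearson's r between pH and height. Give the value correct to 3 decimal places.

-0.139

n = 6, Σx = 40.1, Σy = 177.9, Σx² = 268.85, Σy² = 5713.03, Σxy = 1186.28
nΣxy − ΣxΣy = 7117.68 − 7133.79 = -16.11
nΣx² − (Σx)² = 1613.1 − 1608.01 = 5.09; nΣy² − (Σy)² = 34278.18 − 31648.41 = 2629.77
r = -16.11 / √(5.09 × 2629.77) = -16.11 / 115.6958 ≈ -0.139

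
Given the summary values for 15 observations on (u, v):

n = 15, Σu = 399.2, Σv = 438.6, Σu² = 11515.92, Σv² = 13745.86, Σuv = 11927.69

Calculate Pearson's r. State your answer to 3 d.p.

0.281

r = (nΣuv − ΣuΣv) / √[(nΣu² − (Σu)²)(nΣv² − (Σv)²)]
Numerator: 15×11927.69 − 399.2×438.6 = 3826.23
Denominator: √[(172738.8 − 159360.64)(206187.9 − 192369.96)] = √[13378.16 × 13817.94] = 13596.2720
r = 3826.23 / 13596.2720 ≈ 0.281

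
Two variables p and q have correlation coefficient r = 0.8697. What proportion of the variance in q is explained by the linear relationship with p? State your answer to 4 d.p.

0.7564

r² = (0.8697)² = 0.7564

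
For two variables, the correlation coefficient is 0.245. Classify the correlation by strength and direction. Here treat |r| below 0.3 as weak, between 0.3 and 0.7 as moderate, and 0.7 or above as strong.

r = 0.245 > 0 so the relationship is positive.
|r| = 0.245, which falls in the weak range.

weak positive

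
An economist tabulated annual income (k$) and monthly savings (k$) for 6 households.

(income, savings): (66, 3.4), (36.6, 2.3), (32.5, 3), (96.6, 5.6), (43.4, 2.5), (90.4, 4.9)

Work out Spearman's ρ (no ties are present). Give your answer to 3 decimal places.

0.829

Rank income: 4, 2, 1, 6, 3, 5
Rank savings: 4, 1, 3, 6, 2, 5
d = rank(income) − rank(savings): 0, 1, -2, 0, 1, 0; Σd² = 6
ρ = 1 − 6Σd² / [n(n²−1)] = 1 − 6×6 / (6×35) = 1 − 36/210 ≈ 0.829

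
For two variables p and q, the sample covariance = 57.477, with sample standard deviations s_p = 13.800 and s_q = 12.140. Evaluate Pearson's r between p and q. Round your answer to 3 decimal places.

r = Cov(p,q) / (s_p · s_q) = 57.477 / (13.800 × 12.140)
  = 57.477 / 167.5320 ≈ 0.343

0.343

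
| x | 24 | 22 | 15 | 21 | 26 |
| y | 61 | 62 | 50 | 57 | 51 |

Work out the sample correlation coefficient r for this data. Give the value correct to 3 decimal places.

0.341

n = 5, Σx = 108, Σy = 281, Σx² = 2402, Σy² = 15915, Σxy = 6101
nΣxy − ΣxΣy = 30505 − 30348 = 157
nΣx² − (Σx)² = 12010 − 11664 = 346; nΣy² − (Σy)² = 79575 − 78961 = 614
r = 157 / √(346 × 614) = 157 / 460.9165 ≈ 0.341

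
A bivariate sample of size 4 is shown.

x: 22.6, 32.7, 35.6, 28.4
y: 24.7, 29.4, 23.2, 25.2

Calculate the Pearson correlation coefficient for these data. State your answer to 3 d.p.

n = 4, Σx = 119.3, Σy = 102.5, Σx² = 3653.97, Σy² = 2647.73, Σxy = 3061.2
nΣxy − ΣxΣy = 12244.8 − 12228.25 = 16.55
nΣx² − (Σx)² = 14615.88 − 14232.49 = 383.39; nΣy² − (Σy)² = 10590.92 − 10506.25 = 84.67
r = 16.55 / √(383.39 × 84.67) = 16.55 / 180.1711 ≈ 0.092

0.092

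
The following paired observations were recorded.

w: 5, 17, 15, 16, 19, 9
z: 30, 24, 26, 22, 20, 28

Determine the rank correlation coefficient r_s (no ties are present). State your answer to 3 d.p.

-0.943

Rank w: 1, 5, 3, 4, 6, 2
Rank z: 6, 3, 4, 2, 1, 5
d = rank(w) − rank(z): -5, 2, -1, 2, 5, -3; Σd² = 68
ρ = 1 − 6Σd² / [n(n²−1)] = 1 − 6×68 / (6×35) = 1 − 408/210 ≈ -0.943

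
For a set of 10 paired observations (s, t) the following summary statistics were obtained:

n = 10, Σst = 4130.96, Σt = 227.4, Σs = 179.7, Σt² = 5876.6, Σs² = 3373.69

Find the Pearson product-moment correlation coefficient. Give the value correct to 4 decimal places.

0.1396

r = (nΣst − ΣsΣt) / √[(nΣs² − (Σs)²)(nΣt² − (Σt)²)]
Numerator: 10×4130.96 − 179.7×227.4 = 445.82
Denominator: √[(33736.9 − 32292.09)(58766 − 51710.76)] = √[1444.81 × 7055.24] = 3192.7232
r = 445.82 / 3192.7232 ≈ 0.1396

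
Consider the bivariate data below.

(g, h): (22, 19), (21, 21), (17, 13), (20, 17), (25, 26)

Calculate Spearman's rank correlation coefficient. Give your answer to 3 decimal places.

0.900

Rank g: 4, 3, 1, 2, 5
Rank h: 3, 4, 1, 2, 5
d = rank(g) − rank(h): 1, -1, 0, 0, 0; Σd² = 2
ρ = 1 − 6Σd² / [n(n²−1)] = 1 − 6×2 / (5×24) = 1 − 12/120 ≈ 0.900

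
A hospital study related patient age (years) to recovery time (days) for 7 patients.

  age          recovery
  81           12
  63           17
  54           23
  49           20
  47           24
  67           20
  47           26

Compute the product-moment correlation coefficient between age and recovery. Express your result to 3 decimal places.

n = 7, Σx = 408, Σy = 142, Σx² = 24754, Σy² = 3014, Σxy = 7955
nΣxy − ΣxΣy = 55685 − 57936 = -2251
nΣx² − (Σx)² = 173278 − 166464 = 6814; nΣy² − (Σy)² = 21098 − 20164 = 934
r = -2251 / √(6814 × 934) = -2251 / 2522.7517 ≈ -0.892

-0.892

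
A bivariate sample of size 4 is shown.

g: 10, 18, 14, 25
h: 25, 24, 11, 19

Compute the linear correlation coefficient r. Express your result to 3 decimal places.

-0.100

n = 4, Σg = 67, Σh = 79, Σg² = 1245, Σh² = 1683, Σgh = 1311
nΣgh − ΣgΣh = 5244 − 5293 = -49
nΣg² − (Σg)² = 4980 − 4489 = 491; nΣh² − (Σh)² = 6732 − 6241 = 491
r = -49 / √(491 × 491) = -49 / 491.0000 ≈ -0.100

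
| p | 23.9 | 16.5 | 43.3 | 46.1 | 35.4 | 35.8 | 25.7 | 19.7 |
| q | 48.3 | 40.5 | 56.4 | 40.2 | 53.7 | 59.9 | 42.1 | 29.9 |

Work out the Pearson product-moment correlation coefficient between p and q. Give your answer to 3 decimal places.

0.531

n = 8, Σp = 246.4, Σq = 371, Σp² = 8426.94, Σq² = 17908.26, Σpq = 11834.36
nΣpq − ΣpΣq = 94674.88 − 91414.4 = 3260.48
nΣp² − (Σp)² = 67415.52 − 60712.96 = 6702.56; nΣq² − (Σq)² = 143266.08 − 137641 = 5625.08
r = 3260.48 / √(6702.56 × 5625.08) = 3260.48 / 6140.2310 ≈ 0.531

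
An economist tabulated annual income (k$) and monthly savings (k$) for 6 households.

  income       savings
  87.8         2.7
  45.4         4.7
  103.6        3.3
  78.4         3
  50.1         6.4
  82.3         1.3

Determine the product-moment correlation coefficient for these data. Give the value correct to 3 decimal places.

n = 6, Σx = 447.6, Σy = 21.4, Σx² = 35932.82, Σy² = 91.92, Σxy = 1455.15
nΣxy − ΣxΣy = 8730.9 − 9578.64 = -847.74
nΣx² − (Σx)² = 215596.92 − 200345.76 = 15251.16; nΣy² − (Σy)² = 551.52 − 457.96 = 93.56
r = -847.74 / √(15251.16 × 93.56) = -847.74 / 1194.5286 ≈ -0.710

-0.710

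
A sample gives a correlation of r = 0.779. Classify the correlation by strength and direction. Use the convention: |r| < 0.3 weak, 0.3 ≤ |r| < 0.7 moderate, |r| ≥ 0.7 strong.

r = 0.779 > 0 so the relationship is positive.
|r| = 0.779, which falls in the strong range.

strong positive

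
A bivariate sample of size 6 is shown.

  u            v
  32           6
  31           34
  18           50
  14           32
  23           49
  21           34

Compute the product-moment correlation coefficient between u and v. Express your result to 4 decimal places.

-0.5525

n = 6, Σu = 139, Σv = 205, Σu² = 3475, Σv² = 8273, Σuv = 4435
nΣuv − ΣuΣv = 26610 − 28495 = -1885
nΣu² − (Σu)² = 20850 − 19321 = 1529; nΣv² − (Σv)² = 49638 − 42025 = 7613
r = -1885 / √(1529 × 7613) = -1885 / 3411.7850 ≈ -0.5525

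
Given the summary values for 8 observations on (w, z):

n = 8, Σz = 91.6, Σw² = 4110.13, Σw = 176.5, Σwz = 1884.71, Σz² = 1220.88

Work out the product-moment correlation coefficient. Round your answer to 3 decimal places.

r = (nΣwz − ΣwΣz) / √[(nΣw² − (Σw)²)(nΣz² − (Σz)²)]
Numerator: 8×1884.71 − 176.5×91.6 = -1089.72
Denominator: √[(32881.04 − 31152.25)(9767.04 − 8390.56)] = √[1728.79 × 1376.48] = 1542.6098
r = -1089.72 / 1542.6098 ≈ -0.706

-0.706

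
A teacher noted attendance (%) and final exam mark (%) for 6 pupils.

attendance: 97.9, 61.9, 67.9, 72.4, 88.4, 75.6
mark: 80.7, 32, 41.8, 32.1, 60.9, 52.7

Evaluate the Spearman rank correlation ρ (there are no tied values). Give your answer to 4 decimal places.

0.9429

Rank attendance: 6, 1, 2, 3, 5, 4
Rank mark: 6, 1, 3, 2, 5, 4
d = rank(attendance) − rank(mark): 0, 0, -1, 1, 0, 0; Σd² = 2
ρ = 1 − 6Σd² / [n(n²−1)] = 1 − 6×2 / (6×35) = 1 − 12/210 ≈ 0.9429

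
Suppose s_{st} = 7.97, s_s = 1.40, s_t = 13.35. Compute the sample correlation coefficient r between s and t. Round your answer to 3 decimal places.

r = Cov(s,t) / (s_s · s_t) = 7.97 / (1.40 × 13.35)
  = 7.97 / 18.6900 ≈ 0.426

0.426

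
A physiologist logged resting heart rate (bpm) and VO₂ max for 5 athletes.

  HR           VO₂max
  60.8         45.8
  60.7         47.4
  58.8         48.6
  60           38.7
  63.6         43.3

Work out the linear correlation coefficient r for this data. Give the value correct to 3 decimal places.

-0.259

n = 5, Σx = 303.9, Σy = 223.8, Σx² = 18483.53, Σy² = 10078.94, Σxy = 13595.38
nΣxy − ΣxΣy = 67976.9 − 68012.82 = -35.92
nΣx² − (Σx)² = 92417.65 − 92355.21 = 62.44; nΣy² − (Σy)² = 50394.7 − 50086.44 = 308.26
r = -35.92 / √(62.44 × 308.26) = -35.92 / 138.7363 ≈ -0.259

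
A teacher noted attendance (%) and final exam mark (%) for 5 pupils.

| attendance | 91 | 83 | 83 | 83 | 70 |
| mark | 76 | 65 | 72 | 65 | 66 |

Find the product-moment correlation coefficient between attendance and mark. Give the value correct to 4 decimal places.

0.6263

n = 5, Σx = 410, Σy = 344, Σx² = 33848, Σy² = 23766, Σxy = 28302
nΣxy − ΣxΣy = 141510 − 141040 = 470
nΣx² − (Σx)² = 169240 − 168100 = 1140; nΣy² − (Σy)² = 118830 − 118336 = 494
r = 470 / √(1140 × 494) = 470 / 750.4399 ≈ 0.6263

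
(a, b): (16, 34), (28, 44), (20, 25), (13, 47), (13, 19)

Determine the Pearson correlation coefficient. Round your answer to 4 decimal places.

n = 5, Σa = 90, Σb = 169, Σa² = 1778, Σb² = 6287, Σab = 3134
nΣab − ΣaΣb = 15670 − 15210 = 460
nΣa² − (Σa)² = 8890 − 8100 = 790; nΣb² − (Σb)² = 31435 − 28561 = 2874
r = 460 / √(790 × 2874) = 460 / 1506.8046 ≈ 0.3053

0.3053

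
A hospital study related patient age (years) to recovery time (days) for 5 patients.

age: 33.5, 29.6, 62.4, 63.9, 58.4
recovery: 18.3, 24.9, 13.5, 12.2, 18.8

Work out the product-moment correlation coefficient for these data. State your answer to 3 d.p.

-0.827

n = 5, Σx = 247.8, Σy = 87.7, Σx² = 13385.94, Σy² = 1639.43, Σxy = 4069.99
nΣxy − ΣxΣy = 20349.95 − 21732.06 = -1382.11
nΣx² − (Σx)² = 66929.7 − 61404.84 = 5524.86; nΣy² − (Σy)² = 8197.15 − 7691.29 = 505.86
r = -1382.11 / √(5524.86 × 505.86) = -1382.11 / 1671.7672 ≈ -0.827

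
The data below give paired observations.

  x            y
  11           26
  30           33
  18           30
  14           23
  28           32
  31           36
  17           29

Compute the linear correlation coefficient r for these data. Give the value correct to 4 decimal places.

n = 7, Σx = 149, Σy = 209, Σx² = 3575, Σy² = 6355, Σxy = 4643
nΣxy − ΣxΣy = 32501 − 31141 = 1360
nΣx² − (Σx)² = 25025 − 22201 = 2824; nΣy² − (Σy)² = 44485 − 43681 = 804
r = 1360 / √(2824 × 804) = 1360 / 1506.8165 ≈ 0.9026

0.9026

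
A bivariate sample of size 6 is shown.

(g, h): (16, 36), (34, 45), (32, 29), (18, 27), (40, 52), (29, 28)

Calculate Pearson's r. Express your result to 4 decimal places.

0.6198

n = 6, Σg = 169, Σh = 217, Σg² = 5201, Σh² = 8379, Σgh = 6412
nΣgh − ΣgΣh = 38472 − 36673 = 1799
nΣg² − (Σg)² = 31206 − 28561 = 2645; nΣh² − (Σh)² = 50274 − 47089 = 3185
r = 1799 / √(2645 × 3185) = 1799 / 2902.4688 ≈ 0.6198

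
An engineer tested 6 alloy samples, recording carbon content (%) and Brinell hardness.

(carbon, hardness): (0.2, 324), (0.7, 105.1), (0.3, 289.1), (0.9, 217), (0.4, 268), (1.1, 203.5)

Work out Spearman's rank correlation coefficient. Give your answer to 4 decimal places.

Rank carbon: 1, 4, 2, 5, 3, 6
Rank hardness: 6, 1, 5, 3, 4, 2
d = rank(carbon) − rank(hardness): -5, 3, -3, 2, -1, 4; Σd² = 64
ρ = 1 − 6Σd² / [n(n²−1)] = 1 − 6×64 / (6×35) = 1 − 384/210 ≈ -0.8286

-0.8286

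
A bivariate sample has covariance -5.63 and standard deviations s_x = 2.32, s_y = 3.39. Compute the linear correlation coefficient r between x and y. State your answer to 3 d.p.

-0.716

r = Cov(x,y) / (s_x · s_y) = -5.63 / (2.32 × 3.39)
  = -5.63 / 7.8648 ≈ -0.716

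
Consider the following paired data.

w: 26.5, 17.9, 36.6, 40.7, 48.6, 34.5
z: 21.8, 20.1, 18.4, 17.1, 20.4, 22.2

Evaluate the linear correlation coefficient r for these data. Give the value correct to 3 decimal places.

n = 6, Σw = 204.8, Σz = 120, Σw² = 7570.92, Σz² = 2419.22, Σwz = 4064.24
nΣwz − ΣwΣz = 24385.44 − 24576 = -190.56
nΣw² − (Σw)² = 45425.52 − 41943.04 = 3482.48; nΣz² − (Σz)² = 14515.32 − 14400 = 115.32
r = -190.56 / √(3482.48 × 115.32) = -190.56 / 633.7189 ≈ -0.301

-0.301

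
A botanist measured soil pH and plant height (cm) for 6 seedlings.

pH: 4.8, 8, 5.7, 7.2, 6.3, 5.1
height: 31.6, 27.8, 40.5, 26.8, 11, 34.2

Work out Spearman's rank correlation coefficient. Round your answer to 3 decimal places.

Rank pH: 1, 6, 3, 5, 4, 2
Rank height: 4, 3, 6, 2, 1, 5
d = rank(pH) − rank(height): -3, 3, -3, 3, 3, -3; Σd² = 54
ρ = 1 − 6Σd² / [n(n²−1)] = 1 − 6×54 / (6×35) = 1 − 324/210 ≈ -0.543

-0.543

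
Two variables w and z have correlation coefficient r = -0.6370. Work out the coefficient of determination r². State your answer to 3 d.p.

0.406

r² = (-0.6370)² = 0.406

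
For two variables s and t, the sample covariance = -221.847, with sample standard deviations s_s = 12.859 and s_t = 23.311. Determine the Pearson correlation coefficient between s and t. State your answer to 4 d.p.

r = Cov(s,t) / (s_s · s_t) = -221.847 / (12.859 × 23.311)
  = -221.847 / 299.7561 ≈ -0.7401

-0.7401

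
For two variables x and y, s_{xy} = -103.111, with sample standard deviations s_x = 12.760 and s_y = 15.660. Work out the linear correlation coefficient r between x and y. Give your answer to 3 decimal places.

r = Cov(x,y) / (s_x · s_y) = -103.111 / (12.760 × 15.660)
  = -103.111 / 199.8216 ≈ -0.516

-0.516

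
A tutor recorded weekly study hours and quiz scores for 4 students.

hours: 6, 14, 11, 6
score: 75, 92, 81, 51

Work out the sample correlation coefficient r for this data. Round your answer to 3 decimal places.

0.825

n = 4, Σx = 37, Σy = 299, Σx² = 389, Σy² = 23251, Σxy = 2935
nΣxy − ΣxΣy = 11740 − 11063 = 677
nΣx² − (Σx)² = 1556 − 1369 = 187; nΣy² − (Σy)² = 93004 − 89401 = 3603
r = 677 / √(187 × 3603) = 677 / 820.8295 ≈ 0.825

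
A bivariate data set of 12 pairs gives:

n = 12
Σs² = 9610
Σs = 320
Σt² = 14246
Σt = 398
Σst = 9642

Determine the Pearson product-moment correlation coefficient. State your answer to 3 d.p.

-0.915

r = (nΣst − ΣsΣt) / √[(nΣs² − (Σs)²)(nΣt² − (Σt)²)]
Numerator: 12×9642 − 320×398 = -11656
Denominator: √[(115320 − 102400)(170952 − 158404)] = √[12920 × 12548] = 12732.6415
r = -11656 / 12732.6415 ≈ -0.915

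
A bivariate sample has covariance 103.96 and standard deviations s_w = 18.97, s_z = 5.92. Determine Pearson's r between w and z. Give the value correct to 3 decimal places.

r = Cov(w,z) / (s_w · s_z) = 103.96 / (18.97 × 5.92)
  = 103.96 / 112.3024 ≈ 0.926

0.926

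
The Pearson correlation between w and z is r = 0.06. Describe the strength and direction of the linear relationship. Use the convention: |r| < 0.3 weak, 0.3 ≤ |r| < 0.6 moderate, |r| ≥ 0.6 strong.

weak positive

r = 0.06 > 0 so the relationship is positive.
|r| = 0.06, which falls in the weak range.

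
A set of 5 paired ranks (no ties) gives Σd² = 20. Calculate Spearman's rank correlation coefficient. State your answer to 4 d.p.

ρ = 1 − 6Σd² / [n(n²−1)] = 1 − 6×20 / (5×24)
  = 1 − 120/120 = 1 − 1.00000 ≈ 0.0000

0.0000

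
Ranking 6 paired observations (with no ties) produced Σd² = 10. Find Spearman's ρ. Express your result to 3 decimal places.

ρ = 1 − 6Σd² / [n(n²−1)] = 1 − 6×10 / (6×35)
  = 1 − 60/210 = 1 − 0.2857 ≈ 0.714

0.714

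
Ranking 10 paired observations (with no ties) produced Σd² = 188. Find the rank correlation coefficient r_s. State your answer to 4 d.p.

ρ = 1 − 6Σd² / [n(n²−1)] = 1 − 6×188 / (10×99)
  = 1 − 1128/990 = 1 − 1.13939 ≈ -0.1394

-0.1394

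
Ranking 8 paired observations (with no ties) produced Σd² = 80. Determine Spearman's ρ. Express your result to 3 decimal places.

ρ = 1 − 6Σd² / [n(n²−1)] = 1 − 6×80 / (8×63)
  = 1 − 480/504 = 1 − 0.9524 ≈ 0.048

0.048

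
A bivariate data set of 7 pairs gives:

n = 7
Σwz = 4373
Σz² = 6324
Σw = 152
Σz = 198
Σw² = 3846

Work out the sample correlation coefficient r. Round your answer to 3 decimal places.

0.117

r = (nΣwz − ΣwΣz) / √[(nΣw² − (Σw)²)(nΣz² − (Σz)²)]
Numerator: 7×4373 − 152×198 = 515
Denominator: √[(26922 − 23104)(44268 − 39204)] = √[3818 × 5064] = 4397.0845
r = 515 / 4397.0845 ≈ 0.117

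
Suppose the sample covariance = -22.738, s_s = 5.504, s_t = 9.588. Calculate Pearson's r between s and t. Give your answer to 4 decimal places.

-0.4309

r = Cov(s,t) / (s_s · s_t) = -22.738 / (5.504 × 9.588)
  = -22.738 / 52.7724 ≈ -0.4309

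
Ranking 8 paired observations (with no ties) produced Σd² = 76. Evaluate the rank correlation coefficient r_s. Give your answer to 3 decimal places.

ρ = 1 − 6Σd² / [n(n²−1)] = 1 − 6×76 / (8×63)
  = 1 − 456/504 = 1 − 0.9048 ≈ 0.095

0.095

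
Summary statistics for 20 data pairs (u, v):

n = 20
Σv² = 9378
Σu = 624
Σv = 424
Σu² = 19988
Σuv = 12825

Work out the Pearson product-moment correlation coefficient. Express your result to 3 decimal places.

r = (nΣuv − ΣuΣv) / √[(nΣu² − (Σu)²)(nΣv² − (Σv)²)]
Numerator: 20×12825 − 624×424 = -8076
Denominator: √[(399760 − 389376)(187560 − 179776)] = √[10384 × 7784] = 8990.4981
r = -8076 / 8990.4981 ≈ -0.898

-0.898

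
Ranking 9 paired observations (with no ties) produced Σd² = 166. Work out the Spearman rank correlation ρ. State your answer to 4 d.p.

ρ = 1 − 6Σd² / [n(n²−1)] = 1 − 6×166 / (9×80)
  = 1 − 996/720 = 1 − 1.38333 ≈ -0.3833

-0.3833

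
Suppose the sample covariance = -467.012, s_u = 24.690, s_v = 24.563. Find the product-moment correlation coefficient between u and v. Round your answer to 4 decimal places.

-0.7701

r = Cov(u,v) / (s_u · s_v) = -467.012 / (24.690 × 24.563)
  = -467.012 / 606.4605 ≈ -0.7701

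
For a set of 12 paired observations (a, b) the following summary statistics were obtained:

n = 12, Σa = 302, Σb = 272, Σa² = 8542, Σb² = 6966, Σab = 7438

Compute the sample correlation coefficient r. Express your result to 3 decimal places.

0.683

r = (nΣab − ΣaΣb) / √[(nΣa² − (Σa)²)(nΣb² − (Σb)²)]
Numerator: 12×7438 − 302×272 = 7112
Denominator: √[(102504 − 91204)(83592 − 73984)] = √[11300 × 9608] = 10419.7121
r = 7112 / 10419.7121 ≈ 0.683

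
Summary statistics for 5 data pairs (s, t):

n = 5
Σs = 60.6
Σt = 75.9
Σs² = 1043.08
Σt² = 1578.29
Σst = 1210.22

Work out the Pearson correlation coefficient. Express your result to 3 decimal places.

0.801

r = (nΣst − ΣsΣt) / √[(nΣs² − (Σs)²)(nΣt² − (Σt)²)]
Numerator: 5×1210.22 − 60.6×75.9 = 1451.56
Denominator: √[(5215.4 − 3672.36)(7891.45 − 5760.81)] = √[1543.04 × 2130.64] = 1813.1913
r = 1451.56 / 1813.1913 ≈ 0.801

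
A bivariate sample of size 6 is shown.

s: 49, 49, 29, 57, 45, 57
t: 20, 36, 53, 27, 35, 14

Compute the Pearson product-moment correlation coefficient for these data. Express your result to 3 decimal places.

n = 6, Σs = 286, Σt = 185, Σs² = 14166, Σt² = 6655, Σst = 8193
nΣst − ΣsΣt = 49158 − 52910 = -3752
nΣs² − (Σs)² = 84996 − 81796 = 3200; nΣt² − (Σt)² = 39930 − 34225 = 5705
r = -3752 / √(3200 × 5705) = -3752 / 4272.7041 ≈ -0.878

-0.878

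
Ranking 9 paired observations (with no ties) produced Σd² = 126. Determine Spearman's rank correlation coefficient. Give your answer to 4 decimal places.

ρ = 1 − 6Σd² / [n(n²−1)] = 1 − 6×126 / (9×80)
  = 1 − 756/720 = 1 − 1.05000 ≈ -0.0500

-0.0500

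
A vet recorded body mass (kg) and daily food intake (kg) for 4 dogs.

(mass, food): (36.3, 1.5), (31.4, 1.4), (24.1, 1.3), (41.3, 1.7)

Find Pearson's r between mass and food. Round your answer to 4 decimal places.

n = 4, Σx = 133.1, Σy = 5.9, Σx² = 4590.15, Σy² = 8.79, Σxy = 199.95
nΣxy − ΣxΣy = 799.8 − 785.29 = 14.51
nΣx² − (Σx)² = 18360.6 − 17715.61 = 644.99; nΣy² − (Σy)² = 35.16 − 34.81 = 0.35
r = 14.51 / √(644.99 × 0.35) = 14.51 / 15.0249 ≈ 0.9657

0.9657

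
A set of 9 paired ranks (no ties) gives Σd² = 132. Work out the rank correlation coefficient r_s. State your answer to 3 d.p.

-0.100

ρ = 1 − 6Σd² / [n(n²−1)] = 1 − 6×132 / (9×80)
  = 1 − 792/720 = 1 − 1.1000 ≈ -0.100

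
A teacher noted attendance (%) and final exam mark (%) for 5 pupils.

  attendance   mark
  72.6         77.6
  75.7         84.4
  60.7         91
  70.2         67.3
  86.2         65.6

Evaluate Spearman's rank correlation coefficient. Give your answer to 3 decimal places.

-0.600

Rank attendance: 3, 4, 1, 2, 5
Rank mark: 3, 4, 5, 2, 1
d = rank(attendance) − rank(mark): 0, 0, -4, 0, 4; Σd² = 32
ρ = 1 − 6Σd² / [n(n²−1)] = 1 − 6×32 / (5×24) = 1 − 192/120 ≈ -0.600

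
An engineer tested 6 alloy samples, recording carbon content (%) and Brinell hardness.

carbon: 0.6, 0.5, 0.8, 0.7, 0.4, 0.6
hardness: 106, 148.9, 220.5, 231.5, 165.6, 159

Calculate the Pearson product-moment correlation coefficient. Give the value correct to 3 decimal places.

0.580

n = 6, Σx = 3.6, Σy = 1031.5, Σx² = 2.26, Σy² = 188324.07, Σxy = 638.14
nΣxy − ΣxΣy = 3828.84 − 3713.4 = 115.44
nΣx² − (Σx)² = 13.56 − 12.96 = 0.6; nΣy² − (Σy)² = 1129944.42 − 1063992.25 = 65952.17
r = 115.44 / √(0.6 × 65952.17) = 115.44 / 198.9254 ≈ 0.580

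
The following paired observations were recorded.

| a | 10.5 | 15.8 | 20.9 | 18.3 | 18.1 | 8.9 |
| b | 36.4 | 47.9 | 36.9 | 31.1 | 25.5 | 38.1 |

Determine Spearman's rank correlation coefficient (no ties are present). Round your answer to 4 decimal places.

Rank a: 2, 3, 6, 5, 4, 1
Rank b: 3, 6, 4, 2, 1, 5
d = rank(a) − rank(b): -1, -3, 2, 3, 3, -4; Σd² = 48
ρ = 1 − 6Σd² / [n(n²−1)] = 1 − 6×48 / (6×35) = 1 − 288/210 ≈ -0.3714

-0.3714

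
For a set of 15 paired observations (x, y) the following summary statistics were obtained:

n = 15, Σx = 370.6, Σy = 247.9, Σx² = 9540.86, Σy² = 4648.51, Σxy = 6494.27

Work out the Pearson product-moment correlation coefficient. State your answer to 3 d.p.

r = (nΣxy − ΣxΣy) / √[(nΣx² − (Σx)²)(nΣy² − (Σy)²)]
Numerator: 15×6494.27 − 370.6×247.9 = 5542.31
Denominator: √[(143112.9 − 137344.36)(69727.65 − 61454.41)] = √[5768.54 × 8273.24] = 6908.2933
r = 5542.31 / 6908.2933 ≈ 0.802

0.802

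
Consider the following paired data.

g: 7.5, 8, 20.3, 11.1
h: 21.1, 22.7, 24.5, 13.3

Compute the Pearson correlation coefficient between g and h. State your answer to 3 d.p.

n = 4, Σg = 46.9, Σh = 81.6, Σg² = 655.55, Σh² = 1737.64, Σgh = 984.83
nΣgh − ΣgΣh = 3939.32 − 3827.04 = 112.28
nΣg² − (Σg)² = 2622.2 − 2199.61 = 422.59; nΣh² − (Σh)² = 6950.56 − 6658.56 = 292
r = 112.28 / √(422.59 × 292) = 112.28 / 351.2781 ≈ 0.320

0.320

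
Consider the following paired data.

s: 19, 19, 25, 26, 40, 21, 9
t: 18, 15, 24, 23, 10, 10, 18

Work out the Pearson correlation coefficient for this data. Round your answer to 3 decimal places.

n = 7, Σs = 159, Σt = 118, Σs² = 4145, Σt² = 2178, Σst = 2597
nΣst − ΣsΣt = 18179 − 18762 = -583
nΣs² − (Σs)² = 29015 − 25281 = 3734; nΣt² − (Σt)² = 15246 − 13924 = 1322
r = -583 / √(3734 × 1322) = -583 / 2221.7894 ≈ -0.262

-0.262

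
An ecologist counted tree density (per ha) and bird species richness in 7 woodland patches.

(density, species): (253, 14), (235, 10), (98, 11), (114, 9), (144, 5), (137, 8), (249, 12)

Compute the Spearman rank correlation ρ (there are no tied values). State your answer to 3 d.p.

Rank density: 7, 5, 1, 2, 4, 3, 6
Rank species: 7, 4, 5, 3, 1, 2, 6
d = rank(density) − rank(species): 0, 1, -4, -1, 3, 1, 0; Σd² = 28
ρ = 1 − 6Σd² / [n(n²−1)] = 1 − 6×28 / (7×48) = 1 − 168/336 ≈ 0.500

0.500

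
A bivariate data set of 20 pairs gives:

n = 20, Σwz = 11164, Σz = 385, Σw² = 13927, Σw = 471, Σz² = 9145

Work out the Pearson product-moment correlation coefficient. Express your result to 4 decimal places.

r = (nΣwz − ΣwΣz) / √[(nΣw² − (Σw)²)(nΣz² − (Σz)²)]
Numerator: 20×11164 − 471×385 = 41945
Denominator: √[(278540 − 221841)(182900 − 148225)] = √[56699 × 34675] = 44340.0251
r = 41945 / 44340.0251 ≈ 0.9460

0.9460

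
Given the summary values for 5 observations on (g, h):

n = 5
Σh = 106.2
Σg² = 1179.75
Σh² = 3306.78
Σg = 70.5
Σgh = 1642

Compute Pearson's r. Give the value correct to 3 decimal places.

r = (nΣgh − ΣgΣh) / √[(nΣg² − (Σg)²)(nΣh² − (Σh)²)]
Numerator: 5×1642 − 70.5×106.2 = 722.9
Denominator: √[(5898.75 − 4970.25)(16533.9 − 11278.44)] = √[928.5 × 5255.46] = 2209.0031
r = 722.9 / 2209.0031 ≈ 0.327

0.327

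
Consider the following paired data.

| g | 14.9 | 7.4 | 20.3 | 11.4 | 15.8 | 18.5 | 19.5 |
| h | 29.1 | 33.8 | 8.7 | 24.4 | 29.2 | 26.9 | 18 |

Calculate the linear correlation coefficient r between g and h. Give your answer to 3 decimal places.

-0.724

n = 7, Σg = 107.8, Σh = 170.1, Σg² = 1790.96, Σh² = 4560.55, Σgh = 2448.49
nΣgh − ΣgΣh = 17139.43 − 18336.78 = -1197.35
nΣg² − (Σg)² = 12536.72 − 11620.84 = 915.88; nΣh² − (Σh)² = 31923.85 − 28934.01 = 2989.84
r = -1197.35 / √(915.88 × 2989.84) = -1197.35 / 1654.7914 ≈ -0.724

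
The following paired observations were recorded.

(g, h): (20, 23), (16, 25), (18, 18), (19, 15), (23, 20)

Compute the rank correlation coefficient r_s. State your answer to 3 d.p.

-0.200

Rank g: 4, 1, 2, 3, 5
Rank h: 4, 5, 2, 1, 3
d = rank(g) − rank(h): 0, -4, 0, 2, 2; Σd² = 24
ρ = 1 − 6Σd² / [n(n²−1)] = 1 − 6×24 / (5×24) = 1 − 144/120 ≈ -0.200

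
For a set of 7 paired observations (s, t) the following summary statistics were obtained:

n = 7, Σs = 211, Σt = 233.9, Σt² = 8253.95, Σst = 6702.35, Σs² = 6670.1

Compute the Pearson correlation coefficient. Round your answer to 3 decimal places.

-0.944

r = (nΣst − ΣsΣt) / √[(nΣs² − (Σs)²)(nΣt² − (Σt)²)]
Numerator: 7×6702.35 − 211×233.9 = -2436.45
Denominator: √[(46690.7 − 44521)(57777.65 − 54709.21)] = √[2169.7 × 3068.44] = 2580.2314
r = -2436.45 / 2580.2314 ≈ -0.944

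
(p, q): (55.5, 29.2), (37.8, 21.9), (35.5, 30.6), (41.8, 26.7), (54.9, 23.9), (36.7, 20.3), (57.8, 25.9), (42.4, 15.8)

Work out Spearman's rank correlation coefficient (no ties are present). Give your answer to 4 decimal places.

0.0238

Rank p: 7, 3, 1, 4, 6, 2, 8, 5
Rank q: 7, 3, 8, 6, 4, 2, 5, 1
d = rank(p) − rank(q): 0, 0, -7, -2, 2, 0, 3, 4; Σd² = 82
ρ = 1 − 6Σd² / [n(n²−1)] = 1 − 6×82 / (8×63) = 1 − 492/504 ≈ 0.0238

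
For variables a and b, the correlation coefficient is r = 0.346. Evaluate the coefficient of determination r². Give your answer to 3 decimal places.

0.120

r² = (0.346)² = 0.120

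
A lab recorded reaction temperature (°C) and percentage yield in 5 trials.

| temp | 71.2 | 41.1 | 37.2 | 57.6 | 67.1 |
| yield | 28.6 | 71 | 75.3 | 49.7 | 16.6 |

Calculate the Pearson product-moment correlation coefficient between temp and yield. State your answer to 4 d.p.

-0.9567

n = 5, Σx = 274.2, Σy = 241.2, Σx² = 15962.66, Σy² = 14274.7, Σxy = 11732.16
nΣxy − ΣxΣy = 58660.8 − 66137.04 = -7476.24
nΣx² − (Σx)² = 79813.3 − 75185.64 = 4627.66; nΣy² − (Σy)² = 71373.5 − 58177.44 = 13196.06
r = -7476.24 / √(4627.66 × 13196.06) = -7476.24 / 7814.5300 ≈ -0.9567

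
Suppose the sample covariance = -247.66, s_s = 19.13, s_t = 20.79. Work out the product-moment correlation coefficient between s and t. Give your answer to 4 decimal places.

r = Cov(s,t) / (s_s · s_t) = -247.66 / (19.13 × 20.79)
  = -247.66 / 397.7127 ≈ -0.6227

-0.6227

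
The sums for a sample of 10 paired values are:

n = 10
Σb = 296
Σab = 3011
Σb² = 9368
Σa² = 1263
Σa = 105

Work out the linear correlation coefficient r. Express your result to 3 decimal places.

-0.311

r = (nΣab − ΣaΣb) / √[(nΣa² − (Σa)²)(nΣb² − (Σb)²)]
Numerator: 10×3011 − 105×296 = -970
Denominator: √[(12630 − 11025)(93680 − 87616)] = √[1605 × 6064] = 3119.7308
r = -970 / 3119.7308 ≈ -0.311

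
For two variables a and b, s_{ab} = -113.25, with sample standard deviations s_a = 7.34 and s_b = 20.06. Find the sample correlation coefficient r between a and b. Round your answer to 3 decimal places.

r = Cov(a,b) / (s_a · s_b) = -113.25 / (7.34 × 20.06)
  = -113.25 / 147.2404 ≈ -0.769

-0.769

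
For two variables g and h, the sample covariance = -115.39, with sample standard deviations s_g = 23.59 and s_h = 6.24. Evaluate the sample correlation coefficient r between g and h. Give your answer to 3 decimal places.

-0.784

r = Cov(g,h) / (s_g · s_h) = -115.39 / (23.59 × 6.24)
  = -115.39 / 147.2016 ≈ -0.784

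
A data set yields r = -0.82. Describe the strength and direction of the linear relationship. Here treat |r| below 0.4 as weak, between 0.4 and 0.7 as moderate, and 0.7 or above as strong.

strong negative

r = -0.82 < 0 so the relationship is negative.
|r| = 0.82, which falls in the strong range.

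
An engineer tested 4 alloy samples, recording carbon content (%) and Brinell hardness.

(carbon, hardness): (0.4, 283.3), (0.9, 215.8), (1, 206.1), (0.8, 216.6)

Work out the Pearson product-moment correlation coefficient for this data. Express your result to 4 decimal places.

n = 4, Σx = 3.1, Σy = 921.8, Σx² = 2.61, Σy² = 216221.3, Σxy = 686.92
nΣxy − ΣxΣy = 2747.68 − 2857.58 = -109.9
nΣx² − (Σx)² = 10.44 − 9.61 = 0.83; nΣy² − (Σy)² = 864885.2 − 849715.24 = 15169.96
r = -109.9 / √(0.83 × 15169.96) = -109.9 / 112.2099 ≈ -0.9794

-0.9794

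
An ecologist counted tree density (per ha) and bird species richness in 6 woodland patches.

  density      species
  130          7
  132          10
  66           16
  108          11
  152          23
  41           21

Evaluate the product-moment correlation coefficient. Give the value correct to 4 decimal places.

-0.2871

n = 6, Σx = 629, Σy = 88, Σx² = 75129, Σy² = 1496, Σxy = 8831
nΣxy − ΣxΣy = 52986 − 55352 = -2366
nΣx² − (Σx)² = 450774 − 395641 = 55133; nΣy² − (Σy)² = 8976 − 7744 = 1232
r = -2366 / √(55133 × 1232) = -2366 / 8241.5930 ≈ -0.2871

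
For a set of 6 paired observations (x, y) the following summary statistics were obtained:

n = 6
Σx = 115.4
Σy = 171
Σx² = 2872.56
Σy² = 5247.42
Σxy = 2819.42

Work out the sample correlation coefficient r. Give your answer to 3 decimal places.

r = (nΣxy − ΣxΣy) / √[(nΣx² − (Σx)²)(nΣy² − (Σy)²)]
Numerator: 6×2819.42 − 115.4×171 = -2816.88
Denominator: √[(17235.36 − 13317.16)(31484.52 − 29241)] = √[3918.2 × 2243.52] = 2964.8879
r = -2816.88 / 2964.8879 ≈ -0.950

-0.950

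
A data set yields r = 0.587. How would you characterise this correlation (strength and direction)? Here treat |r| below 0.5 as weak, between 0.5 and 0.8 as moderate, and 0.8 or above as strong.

r = 0.587 > 0 so the relationship is positive.
|r| = 0.587, which falls in the moderate range.

moderate positive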